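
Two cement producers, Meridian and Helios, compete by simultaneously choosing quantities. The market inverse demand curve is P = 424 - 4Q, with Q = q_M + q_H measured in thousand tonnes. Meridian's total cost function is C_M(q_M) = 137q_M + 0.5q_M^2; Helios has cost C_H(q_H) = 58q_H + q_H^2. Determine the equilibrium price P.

Meridian's profit: π_M = (424 - 4Q)q_M - (137q_M + (1/2)q_M²). Setting ∂π_M/∂q_M = 0: 287 - 9q_M - 4(q_H) = 0.
Helios's first-order condition: 366 - 10q_H - 4(q_M) = 0.
Best responses: q_M = (287 - 4q_H)/9, q_H = (366 - 4q_M)/10.
Substituting one into the other gives q_M = 19 and q_H = 29.
Total output Q = 48, so price P = 424 - 4·48 = 232.

232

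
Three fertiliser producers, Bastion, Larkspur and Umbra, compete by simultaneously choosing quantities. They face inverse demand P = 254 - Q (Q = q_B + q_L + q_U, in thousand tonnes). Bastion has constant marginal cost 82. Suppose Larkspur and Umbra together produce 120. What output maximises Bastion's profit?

With rivals' combined output fixed at 120, Bastion's profit is π_B = (254 - 120 - q_B)q_B - (82q_B) = (134 - q_B)q_B - (82q_B).
∂π_B/∂q_B = 52 - 2q_B = 0, so q_B = 26.

26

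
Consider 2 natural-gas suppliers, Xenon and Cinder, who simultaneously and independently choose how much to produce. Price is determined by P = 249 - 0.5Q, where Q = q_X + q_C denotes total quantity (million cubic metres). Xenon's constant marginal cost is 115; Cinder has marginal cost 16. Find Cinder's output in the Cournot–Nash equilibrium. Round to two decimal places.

Xenon's profit: π_X = (249 - 0.5Q)q_X - (115q_X). Setting ∂π_X/∂q_X = 0: 134 - q_X - (1/2)(q_C) = 0.
Cinder's profit: π_C = (249 - 0.5Q)q_C - (16q_C). Setting ∂π_C/∂q_C = 0: 233 - q_C - (1/2)(q_X) = 0.
Rearranging gives the reaction functions q_X = (134 - (1/2)q_C) and q_C = (233 - (1/2)q_X).
Substituting one into the other gives q_X = 70/3 and q_C = 664/3.

221.33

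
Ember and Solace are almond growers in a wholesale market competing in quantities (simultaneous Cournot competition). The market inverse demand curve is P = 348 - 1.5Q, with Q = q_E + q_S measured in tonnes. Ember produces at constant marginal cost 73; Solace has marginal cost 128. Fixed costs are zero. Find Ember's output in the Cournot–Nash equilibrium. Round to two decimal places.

73.33

Ember's profit: π_E = (348 - 1.5Q)q_E - (73q_E). Setting ∂π_E/∂q_E = 0: 275 - 3q_E - (3/2)(q_S) = 0.
Solace's first-order condition: 220 - 3q_S - (3/2)(q_E) = 0.
Rearranging gives the reaction functions q_E = (275 - (3/2)q_S)/3 and q_S = (220 - (3/2)q_E)/3.
Solving the pair: q_E = 220/3, q_S = 110/3.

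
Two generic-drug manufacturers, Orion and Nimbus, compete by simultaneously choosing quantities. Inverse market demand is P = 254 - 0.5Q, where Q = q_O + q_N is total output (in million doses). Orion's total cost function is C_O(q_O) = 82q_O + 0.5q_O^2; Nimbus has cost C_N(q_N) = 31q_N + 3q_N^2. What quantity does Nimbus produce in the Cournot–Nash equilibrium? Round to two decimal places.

Orion's profit: π_O = (254 - 0.5Q)q_O - (82q_O + (1/2)q_O²). Setting ∂π_O/∂q_O = 0: 172 - 2q_O - (1/2)(q_N) = 0.
Nimbus's profit: π_N = (254 - 0.5Q)q_N - (31q_N + 3q_N²). Setting ∂π_N/∂q_N = 0: 223 - 7q_N - (1/2)(q_O) = 0.
So q_O = (172 - (1/2)q_N)/2 and q_N = (223 - (1/2)q_O)/7.
Substituting one into the other gives q_O = 874/11 and q_N = 288/11.

26.18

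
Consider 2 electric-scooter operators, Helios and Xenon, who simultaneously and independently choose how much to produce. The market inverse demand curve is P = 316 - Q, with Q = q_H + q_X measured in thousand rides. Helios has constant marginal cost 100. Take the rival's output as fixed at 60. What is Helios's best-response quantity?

78

With the rival's output fixed at 60, Helios's profit is π_H = (316 - 60 - q_H)q_H - (100q_H) = (256 - q_H)q_H - (100q_H).
∂π_H/∂q_H = 156 - 2q_H = 0, so q_H = 78.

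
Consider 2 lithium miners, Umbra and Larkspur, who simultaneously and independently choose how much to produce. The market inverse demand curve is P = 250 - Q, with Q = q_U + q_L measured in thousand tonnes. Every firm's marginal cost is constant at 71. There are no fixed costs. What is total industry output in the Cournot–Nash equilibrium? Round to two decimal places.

Each firm earns π_i = (250 - Q)q_i - 71q_i.
Setting ∂π_i/∂q_i = 0 with rivals' quantities fixed: 179 - 2q_i - q_j = 0.
With identical firms every q_j equals q_i, so q_j = q_i and 179 = 3q_i, giving q_i = 179/3.
Total output Q = 179/3 + 179/3 = 358/3.

119.33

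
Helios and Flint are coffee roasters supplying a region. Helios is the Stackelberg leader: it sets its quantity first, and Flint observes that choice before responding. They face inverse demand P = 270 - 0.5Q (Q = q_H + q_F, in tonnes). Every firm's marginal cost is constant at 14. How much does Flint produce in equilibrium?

The follower Flint best-responds to any q_H: π_F = (270 - 0.5Q)q_F - 14q_F.
∂π_F/∂q_F = 256 - (1/2)q_H - q_F = 0 gives the reaction function q_F = (256 - (1/2)q_H).
The leader anticipates this reaction. Substituting into P = 270 - 0.5Q gives P = 142 - (1/4)q_H, so π_H = (142 - (1/4)q_H)q_H - 14q_H.
Maximising: ∂π_H/∂q_H = 128 - (1/2)q_H = 0, giving q_H = 256.
Then q_F = (256 - (1/2)·256) = 128.

128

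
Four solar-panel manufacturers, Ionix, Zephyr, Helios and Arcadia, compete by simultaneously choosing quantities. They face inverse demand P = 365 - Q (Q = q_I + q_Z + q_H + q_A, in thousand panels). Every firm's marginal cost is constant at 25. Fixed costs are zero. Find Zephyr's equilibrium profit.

4624

A representative firm's profit is π_i = q_i(365 - Q) - 25q_i.
Setting ∂π_i/∂q_i = 0 with rivals' quantities fixed: 340 - 2q_i - Σ_{j≠i} q_j = 0.
With identical firms every q_j equals q_i, so Σ_{j≠i} q_j = 3q_i and 340 = 5q_i, giving q_i = 68.
Price P = 365 - 272 = 93.
Zephyr's profit: (93 - 25)·68 = 4624.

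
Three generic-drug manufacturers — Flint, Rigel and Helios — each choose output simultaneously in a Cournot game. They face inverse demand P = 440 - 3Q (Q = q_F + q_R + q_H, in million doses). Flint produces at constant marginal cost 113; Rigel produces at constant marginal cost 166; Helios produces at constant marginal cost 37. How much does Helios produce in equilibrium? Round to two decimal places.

50.67

Flint's profit: π_F = (440 - 3Q)q_F - (113q_F). Setting ∂π_F/∂q_F = 0: 327 - 6q_F - 3(q_R + q_H) = 0.
Rigel's first-order condition: 274 - 6q_R - 3(q_F + q_H) = 0.
Helios's first-order condition: 403 - 6q_H - 3(q_F + q_R) = 0.
Summing all 3 equations gives 1004 − 12Q = 0, hence Q = 251/3.
Back-substituting: q_F = (327 − 251)/3 = 76/3, q_R = (274 − 251)/3 = 23/3, q_H = (403 − 251)/3 = 152/3.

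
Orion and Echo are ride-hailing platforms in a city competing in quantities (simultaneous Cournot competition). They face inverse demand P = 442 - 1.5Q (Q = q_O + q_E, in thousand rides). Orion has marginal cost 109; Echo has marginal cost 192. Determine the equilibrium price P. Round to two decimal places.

Orion's profit: π_O = (442 - 1.5Q)q_O - (109q_O). Setting ∂π_O/∂q_O = 0: 333 - 3q_O - (3/2)(q_E) = 0.
Echo's profit: π_E = (442 - 1.5Q)q_E - (192q_E). Setting ∂π_E/∂q_E = 0: 250 - 3q_E - (3/2)(q_O) = 0.
Best responses: q_O = (333 - (3/2)q_E)/3, q_E = (250 - (3/2)q_O)/3.
Substituting one into the other gives q_O = 832/9 and q_E = 334/9.
Total output Q = 1166/9, so price P = 442 - (3/2)·(1166/9) = 743/3.

247.67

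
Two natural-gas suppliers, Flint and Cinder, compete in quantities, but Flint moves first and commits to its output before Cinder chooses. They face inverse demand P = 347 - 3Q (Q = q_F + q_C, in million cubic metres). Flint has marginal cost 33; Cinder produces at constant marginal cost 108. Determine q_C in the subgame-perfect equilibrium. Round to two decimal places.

7.42

Solve by backward induction. Given q_F, the follower Cinder maximises π_C = (347 - 3q_F - 3q_C)q_C - 108q_C.
Setting the follower's marginal profit to zero, 239 - 3q_F - 6q_C = 0, i.e. q_C = (239 - 3q_F)/6.
Flint substitutes q_C(q_F) into its own profit: π_F = q_F(347 - 3q_F - (239 - 3q_F)/2) - 33q_F = (455/2 - (3/2)q_F)q_F - 33q_F.
Maximising: ∂π_F/∂q_F = 389/2 - 3q_F = 0, giving q_F = 389/6.
Then q_C = (239 - 3·(389/6))/6 = 89/12.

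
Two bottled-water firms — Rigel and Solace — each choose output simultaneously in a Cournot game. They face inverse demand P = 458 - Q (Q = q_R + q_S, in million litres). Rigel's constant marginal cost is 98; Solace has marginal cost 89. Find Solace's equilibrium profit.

15876

Rigel's profit: π_R = (458 - Q)q_R - (98q_R). Setting ∂π_R/∂q_R = 0: 360 - 2q_R - (q_S) = 0.
Solace's profit: π_S = (458 - Q)q_S - (89q_S). Setting ∂π_S/∂q_S = 0: 369 - 2q_S - (q_R) = 0.
Rearranging gives the reaction functions q_R = (360 - q_S)/2 and q_S = (369 - q_R)/2.
Substituting one into the other gives q_R = 117 and q_S = 126.
Price P = 458 - 243 = 215.
Solace's profit: (215 - 89)·126 = 15876.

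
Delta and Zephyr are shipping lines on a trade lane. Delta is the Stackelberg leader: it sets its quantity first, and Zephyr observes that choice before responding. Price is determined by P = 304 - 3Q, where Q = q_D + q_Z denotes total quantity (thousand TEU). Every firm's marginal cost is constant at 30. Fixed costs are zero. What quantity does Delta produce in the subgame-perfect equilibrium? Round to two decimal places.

45.67

Solve by backward induction. Given q_D, the follower Zephyr maximises π_Z = (304 - 3q_D - 3q_Z)q_Z - 30q_Z.
∂π_Z/∂q_Z = 274 - 3q_D - 6q_Z = 0 gives the reaction function q_Z = (274 - 3q_D)/6.
Delta substitutes q_Z(q_D) into its own profit: π_D = q_D(304 - 3q_D - (274 - 3q_D)/2) - 30q_D = (167 - (3/2)q_D)q_D - 30q_D.
Leader FOC: 137 - 3q_D = 0, so q_D = 137/3.
Then q_Z = (274 - 3·(137/3))/6 = 137/6.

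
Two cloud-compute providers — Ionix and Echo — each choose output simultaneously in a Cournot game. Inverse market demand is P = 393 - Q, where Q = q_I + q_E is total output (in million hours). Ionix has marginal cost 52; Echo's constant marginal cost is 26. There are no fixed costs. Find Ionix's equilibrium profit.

Ionix's profit: π_I = (393 - Q)q_I - (52q_I). Setting ∂π_I/∂q_I = 0: 341 - 2q_I - (q_E) = 0.
Echo's profit: π_E = (393 - Q)q_E - (26q_E). Setting ∂π_E/∂q_E = 0: 367 - 2q_E - (q_I) = 0.
Rearranging gives the reaction functions q_I = (341 - q_E)/2 and q_E = (367 - q_I)/2.
Substituting one into the other gives q_I = 105 and q_E = 131.
Price P = 393 - 236 = 157.
Ionix's profit: (157 - 52)·105 = 11025.

11025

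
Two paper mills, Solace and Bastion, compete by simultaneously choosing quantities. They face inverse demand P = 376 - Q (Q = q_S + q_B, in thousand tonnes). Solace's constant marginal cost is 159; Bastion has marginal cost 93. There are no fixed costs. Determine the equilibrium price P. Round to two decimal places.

209.33

Solace's profit: π_S = (376 - Q)q_S - (159q_S). Setting ∂π_S/∂q_S = 0: 217 - 2q_S - (q_B) = 0.
Bastion's first-order condition: 283 - 2q_B - (q_S) = 0.
So q_S = (217 - q_B)/2 and q_B = (283 - q_S)/2.
Solving the pair: q_S = 151/3, q_B = 349/3.
Total output Q = 500/3, so price P = 376 - 500/3 = 628/3.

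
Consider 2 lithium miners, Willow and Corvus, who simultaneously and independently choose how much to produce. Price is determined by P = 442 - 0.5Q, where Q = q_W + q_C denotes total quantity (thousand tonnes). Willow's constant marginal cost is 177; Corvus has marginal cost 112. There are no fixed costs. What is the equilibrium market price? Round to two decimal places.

Willow's profit: π_W = (442 - 0.5Q)q_W - (177q_W). Setting ∂π_W/∂q_W = 0: 265 - q_W - (1/2)(q_C) = 0.
Corvus's first-order condition: 330 - q_C - (1/2)(q_W) = 0.
Rearranging gives the reaction functions q_W = (265 - (1/2)q_C) and q_C = (330 - (1/2)q_W).
Solving the pair: q_W = 400/3, q_C = 790/3.
Total output Q = 1190/3, so price P = 442 - (1/2)·(1190/3) = 731/3.

243.67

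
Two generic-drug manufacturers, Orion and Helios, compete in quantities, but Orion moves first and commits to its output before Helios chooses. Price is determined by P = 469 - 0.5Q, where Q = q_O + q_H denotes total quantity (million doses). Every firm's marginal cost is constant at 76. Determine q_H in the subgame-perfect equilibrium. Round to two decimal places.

196.50

The follower Helios best-responds to any q_O: π_H = (469 - 0.5Q)q_H - 76q_H.
∂π_H/∂q_H = 393 - (1/2)q_O - q_H = 0 gives the reaction function q_H = (393 - (1/2)q_O).
Orion substitutes q_H(q_O) into its own profit: π_O = q_O(469 - (1/2)q_O - (393 - (1/2)q_O)/2) - 76q_O = (545/2 - (1/4)q_O)q_O - 76q_O.
The leader's first-order condition 393/2 - (1/2)q_O = 0 yields q_O = 393.
Then q_H = (393 - (1/2)·393) = 393/2.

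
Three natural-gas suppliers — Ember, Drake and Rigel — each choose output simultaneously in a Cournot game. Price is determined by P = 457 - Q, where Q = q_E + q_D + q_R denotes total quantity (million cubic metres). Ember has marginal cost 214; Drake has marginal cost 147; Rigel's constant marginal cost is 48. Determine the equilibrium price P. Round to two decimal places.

216.50

Ember's profit: π_E = (457 - Q)q_E - (214q_E). Setting ∂π_E/∂q_E = 0: 243 - 2q_E - (q_D + q_R) = 0.
Drake's first-order condition: 310 - 2q_D - (q_E + q_R) = 0.
Rigel's profit: π_R = (457 - Q)q_R - (48q_R). Setting ∂π_R/∂q_R = 0: 409 - 2q_R - (q_E + q_D) = 0.
Adding the 3 conditions: 962 − 2Q − 2Q = 0, i.e. Q = 481/2.
Back-substituting: q_E = (243 − 481/2) = 5/2, q_D = (310 − 481/2) = 139/2, q_R = (409 − 481/2) = 337/2.
Total output Q = 481/2, so price P = 457 - 481/2 = 433/2.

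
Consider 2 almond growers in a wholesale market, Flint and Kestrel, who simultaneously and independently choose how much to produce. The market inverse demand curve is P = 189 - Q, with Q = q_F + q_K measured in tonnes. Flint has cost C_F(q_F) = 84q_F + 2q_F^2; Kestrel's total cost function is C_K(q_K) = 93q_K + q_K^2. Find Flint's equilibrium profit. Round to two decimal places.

595.33

Flint's profit: π_F = (189 - Q)q_F - (84q_F + 2q_F²). Setting ∂π_F/∂q_F = 0: 105 - 6q_F - (q_K) = 0.
Kestrel's profit: π_K = (189 - Q)q_K - (93q_K + q_K²). Setting ∂π_K/∂q_K = 0: 96 - 4q_K - (q_F) = 0.
Best responses: q_F = (105 - q_K)/6, q_K = (96 - q_F)/4.
Solving the pair: q_F = 324/23, q_K = 471/23.
Price P = 189 - 795/23 = 154.4348.
Flint's profit: 154.4348·(324/23) - 84·(324/23) - 2(324/23)² = 595.3270.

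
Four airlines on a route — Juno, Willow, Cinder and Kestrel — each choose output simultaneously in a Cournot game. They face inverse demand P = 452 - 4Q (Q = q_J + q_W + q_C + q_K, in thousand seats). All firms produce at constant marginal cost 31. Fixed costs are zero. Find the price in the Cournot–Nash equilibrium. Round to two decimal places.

115.20

Each firm earns π_i = (452 - 4Q)q_i - 31q_i.
First-order condition (treating rivals' output as given): 421 - 8q_i - 4·Σ_{j≠i} q_j = 0.
With identical firms every q_j equals q_i, so Σ_{j≠i} q_j = 3q_i and 421 = 20q_i, giving q_i = 421/20.
Total output Q = 421/5, so price P = 452 - 4·(421/5) = 576/5.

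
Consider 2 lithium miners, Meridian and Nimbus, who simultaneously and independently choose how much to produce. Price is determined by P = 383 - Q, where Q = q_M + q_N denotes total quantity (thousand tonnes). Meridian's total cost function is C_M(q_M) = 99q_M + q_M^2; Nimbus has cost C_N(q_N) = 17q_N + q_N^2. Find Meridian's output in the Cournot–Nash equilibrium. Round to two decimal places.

51.33

Meridian's profit: π_M = (383 - Q)q_M - (99q_M + q_M²). Setting ∂π_M/∂q_M = 0: 284 - 4q_M - (q_N) = 0.
Nimbus's profit: π_N = (383 - Q)q_N - (17q_N + q_N²). Setting ∂π_N/∂q_N = 0: 366 - 4q_N - (q_M) = 0.
Best responses: q_M = (284 - q_N)/4, q_N = (366 - q_M)/4.
Solving the pair: q_M = 154/3, q_N = 236/3.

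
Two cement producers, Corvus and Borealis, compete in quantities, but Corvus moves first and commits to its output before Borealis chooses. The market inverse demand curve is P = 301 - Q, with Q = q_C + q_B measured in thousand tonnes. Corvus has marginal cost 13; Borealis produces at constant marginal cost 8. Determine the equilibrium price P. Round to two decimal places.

Solve by backward induction. Given q_C, the follower Borealis maximises π_B = (301 - q_C - q_B)q_B - 8q_B.
Follower FOC: 293 - q_C - 2q_B = 0, so q_B(q_C) = (293 - q_C)/2.
The leader anticipates this reaction. Substituting into P = 301 - Q gives P = 309/2 - (1/2)q_C, so π_C = (309/2 - (1/2)q_C)q_C - 13q_C.
The leader's first-order condition 283/2 - q_C = 0 yields q_C = 283/2.
Then q_B = (293 - 283/2)/2 = 303/4.
Total output Q = 869/4, so price P = 301 - 869/4 = 335/4.

83.75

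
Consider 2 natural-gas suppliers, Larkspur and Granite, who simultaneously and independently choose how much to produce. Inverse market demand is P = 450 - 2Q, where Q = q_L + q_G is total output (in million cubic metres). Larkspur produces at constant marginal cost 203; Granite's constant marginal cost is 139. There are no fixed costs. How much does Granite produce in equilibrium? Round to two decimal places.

62.50

Larkspur's profit: π_L = (450 - 2Q)q_L - (203q_L). Setting ∂π_L/∂q_L = 0: 247 - 4q_L - 2(q_G) = 0.
Granite's first-order condition: 311 - 4q_G - 2(q_L) = 0.
Rearranging gives the reaction functions q_L = (247 - 2q_G)/4 and q_G = (311 - 2q_L)/4.
Solving the pair: q_L = 61/2, q_G = 125/2.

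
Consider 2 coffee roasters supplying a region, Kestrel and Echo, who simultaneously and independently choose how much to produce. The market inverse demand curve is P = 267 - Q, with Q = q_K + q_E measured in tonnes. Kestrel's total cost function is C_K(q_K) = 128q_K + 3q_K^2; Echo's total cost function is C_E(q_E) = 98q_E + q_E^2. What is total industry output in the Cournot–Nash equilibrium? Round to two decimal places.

Kestrel's profit: π_K = (267 - Q)q_K - (128q_K + 3q_K²). Setting ∂π_K/∂q_K = 0: 139 - 8q_K - (q_E) = 0.
Echo's first-order condition: 169 - 4q_E - (q_K) = 0.
Best responses: q_K = (139 - q_E)/8, q_E = (169 - q_K)/4.
Solving the pair: q_K = 387/31, q_E = 1213/31.
Total output Q = 387/31 + 1213/31 = 1600/31.

51.61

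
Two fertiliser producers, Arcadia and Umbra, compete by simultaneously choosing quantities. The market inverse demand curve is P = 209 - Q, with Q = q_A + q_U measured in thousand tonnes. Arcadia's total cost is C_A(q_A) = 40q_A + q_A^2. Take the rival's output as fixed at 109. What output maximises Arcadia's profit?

15

With the rival's output fixed at 109, Arcadia's profit is π_A = (209 - 109 - q_A)q_A - (40q_A + q_A²) = (100 - q_A)q_A - (40q_A + q_A²).
∂π_A/∂q_A = 60 - 4q_A = 0, so q_A = 15.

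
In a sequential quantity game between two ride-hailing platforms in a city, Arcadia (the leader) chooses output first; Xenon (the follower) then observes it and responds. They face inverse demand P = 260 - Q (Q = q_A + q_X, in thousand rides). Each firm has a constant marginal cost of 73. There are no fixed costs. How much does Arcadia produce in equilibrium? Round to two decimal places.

93.50

The follower Xenon best-responds to any q_A: π_X = (260 - Q)q_X - 73q_X.
Setting the follower's marginal profit to zero, 187 - q_A - 2q_X = 0, i.e. q_X = (187 - q_A)/2.
Arcadia substitutes q_X(q_A) into its own profit: π_A = q_A(260 - q_A - (187 - q_A)/2) - 73q_A = (333/2 - (1/2)q_A)q_A - 73q_A.
Maximising: ∂π_A/∂q_A = 187/2 - q_A = 0, giving q_A = 187/2.
Then q_X = (187 - 187/2)/2 = 187/4.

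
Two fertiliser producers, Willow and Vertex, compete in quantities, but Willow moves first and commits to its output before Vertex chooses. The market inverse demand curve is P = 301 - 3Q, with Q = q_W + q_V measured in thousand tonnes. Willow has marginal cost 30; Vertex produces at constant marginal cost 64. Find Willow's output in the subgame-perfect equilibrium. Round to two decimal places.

Solve by backward induction. Given q_W, the follower Vertex maximises π_V = (301 - 3q_W - 3q_V)q_V - 64q_V.
Setting the follower's marginal profit to zero, 237 - 3q_W - 6q_V = 0, i.e. q_V = (237 - 3q_W)/6.
Willow substitutes q_V(q_W) into its own profit: π_W = q_W(301 - 3q_W - (237 - 3q_W)/2) - 30q_W = (365/2 - (3/2)q_W)q_W - 30q_W.
The leader's first-order condition 305/2 - 3q_W = 0 yields q_W = 305/6.
Then q_V = (237 - 3·(305/6))/6 = 169/12.

50.83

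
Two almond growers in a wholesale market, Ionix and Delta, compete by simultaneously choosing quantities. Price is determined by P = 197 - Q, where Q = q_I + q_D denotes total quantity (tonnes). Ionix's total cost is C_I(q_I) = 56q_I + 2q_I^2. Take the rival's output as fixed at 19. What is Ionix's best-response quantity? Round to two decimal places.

With the rival's output fixed at 19, Ionix's profit is π_I = (197 - 19 - q_I)q_I - (56q_I + 2q_I²) = (178 - q_I)q_I - (56q_I + 2q_I²).
∂π_I/∂q_I = 122 - 6q_I = 0, so q_I = 61/3.

20.33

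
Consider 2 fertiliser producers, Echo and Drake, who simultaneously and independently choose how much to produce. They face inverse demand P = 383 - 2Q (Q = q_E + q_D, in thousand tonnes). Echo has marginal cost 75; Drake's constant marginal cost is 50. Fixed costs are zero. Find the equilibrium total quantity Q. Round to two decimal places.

Echo's profit: π_E = (383 - 2Q)q_E - (75q_E). Setting ∂π_E/∂q_E = 0: 308 - 4q_E - 2(q_D) = 0.
Drake's first-order condition: 333 - 4q_D - 2(q_E) = 0.
Best responses: q_E = (308 - 2q_D)/4, q_D = (333 - 2q_E)/4.
Substituting one into the other gives q_E = 283/6 and q_D = 179/3.
Total output Q = 283/6 + 179/3 = 641/6.

106.83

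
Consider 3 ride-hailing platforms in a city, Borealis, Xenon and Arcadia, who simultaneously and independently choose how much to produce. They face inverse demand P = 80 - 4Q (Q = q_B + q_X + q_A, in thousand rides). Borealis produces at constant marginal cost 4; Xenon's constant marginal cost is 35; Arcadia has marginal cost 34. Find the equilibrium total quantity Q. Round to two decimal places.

10.44

Borealis's profit: π_B = (80 - 4Q)q_B - (4q_B). Setting ∂π_B/∂q_B = 0: 76 - 8q_B - 4(q_X + q_A) = 0.
Xenon's profit: π_X = (80 - 4Q)q_X - (35q_X). Setting ∂π_X/∂q_X = 0: 45 - 8q_X - 4(q_B + q_A) = 0.
Arcadia's profit: π_A = (80 - 4Q)q_A - (34q_A). Setting ∂π_A/∂q_A = 0: 46 - 8q_A - 4(q_B + q_X) = 0.
Adding the 3 conditions: 167 − 8Q − 8Q = 0, i.e. Q = 167/16.
Back-substituting: q_B = (76 − 167/4)/4 = 137/16, q_X = (45 − 167/4)/4 = 13/16, q_A = (46 − 167/4)/4 = 17/16.
Total output Q = 137/16 + 13/16 + 17/16 = 167/16.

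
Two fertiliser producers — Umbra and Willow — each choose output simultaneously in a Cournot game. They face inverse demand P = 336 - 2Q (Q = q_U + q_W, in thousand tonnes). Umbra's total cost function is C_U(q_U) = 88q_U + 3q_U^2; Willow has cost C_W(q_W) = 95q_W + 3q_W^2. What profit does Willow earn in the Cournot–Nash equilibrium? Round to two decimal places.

Umbra's profit: π_U = (336 - 2Q)q_U - (88q_U + 3q_U²). Setting ∂π_U/∂q_U = 0: 248 - 10q_U - 2(q_W) = 0.
Willow's profit: π_W = (336 - 2Q)q_W - (95q_W + 3q_W²). Setting ∂π_W/∂q_W = 0: 241 - 10q_W - 2(q_U) = 0.
So q_U = (248 - 2q_W)/10 and q_W = (241 - 2q_U)/10.
Substituting one into the other gives q_U = 333/16 and q_W = 319/16.
Price P = 336 - 2·(163/4) = 509/2.
Willow's profit: (509/2)·(319/16) - 95·(319/16) - 3(319/16)² = 1987.5195.

1987.52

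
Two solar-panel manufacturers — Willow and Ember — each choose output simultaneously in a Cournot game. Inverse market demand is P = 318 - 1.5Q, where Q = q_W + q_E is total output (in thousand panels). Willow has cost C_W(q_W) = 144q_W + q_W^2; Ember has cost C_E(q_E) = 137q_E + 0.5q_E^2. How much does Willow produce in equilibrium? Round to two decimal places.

23.92

Willow's profit: π_W = (318 - 1.5Q)q_W - (144q_W + q_W²). Setting ∂π_W/∂q_W = 0: 174 - 5q_W - (3/2)(q_E) = 0.
Ember's profit: π_E = (318 - 1.5Q)q_E - (137q_E + (1/2)q_E²). Setting ∂π_E/∂q_E = 0: 181 - 4q_E - (3/2)(q_W) = 0.
Best responses: q_W = (174 - (3/2)q_E)/5, q_E = (181 - (3/2)q_W)/4.
Solving the pair: q_W = 1698/71, q_E = 36.2817.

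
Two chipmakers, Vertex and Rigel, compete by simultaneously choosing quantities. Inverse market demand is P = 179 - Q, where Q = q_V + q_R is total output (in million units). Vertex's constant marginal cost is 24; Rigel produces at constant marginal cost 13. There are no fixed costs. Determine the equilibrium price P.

Vertex's profit: π_V = (179 - Q)q_V - (24q_V). Setting ∂π_V/∂q_V = 0: 155 - 2q_V - (q_R) = 0.
Rigel's profit: π_R = (179 - Q)q_R - (13q_R). Setting ∂π_R/∂q_R = 0: 166 - 2q_R - (q_V) = 0.
Best responses: q_V = (155 - q_R)/2, q_R = (166 - q_V)/2.
Substituting one into the other gives q_V = 48 and q_R = 59.
Total output Q = 107, so price P = 179 - 107 = 72.

72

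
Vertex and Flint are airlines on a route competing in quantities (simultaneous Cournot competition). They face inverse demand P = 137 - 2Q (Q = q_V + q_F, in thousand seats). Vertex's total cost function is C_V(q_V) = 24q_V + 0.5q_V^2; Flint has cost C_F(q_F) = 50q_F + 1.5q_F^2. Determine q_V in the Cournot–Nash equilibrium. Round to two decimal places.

19.90

Vertex's profit: π_V = (137 - 2Q)q_V - (24q_V + (1/2)q_V²). Setting ∂π_V/∂q_V = 0: 113 - 5q_V - 2(q_F) = 0.
Flint's profit: π_F = (137 - 2Q)q_F - (50q_F + (3/2)q_F²). Setting ∂π_F/∂q_F = 0: 87 - 7q_F - 2(q_V) = 0.
Best responses: q_V = (113 - 2q_F)/5, q_F = (87 - 2q_V)/7.
Solving the pair: q_V = 617/31, q_F = 209/31.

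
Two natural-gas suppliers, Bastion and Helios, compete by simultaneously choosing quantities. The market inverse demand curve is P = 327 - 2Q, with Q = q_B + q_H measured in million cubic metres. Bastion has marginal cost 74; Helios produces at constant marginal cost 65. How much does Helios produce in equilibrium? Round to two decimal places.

Bastion's profit: π_B = (327 - 2Q)q_B - (74q_B). Setting ∂π_B/∂q_B = 0: 253 - 4q_B - 2(q_H) = 0.
Helios's first-order condition: 262 - 4q_H - 2(q_B) = 0.
Rearranging gives the reaction functions q_B = (253 - 2q_H)/4 and q_H = (262 - 2q_B)/4.
Solving the pair: q_B = 122/3, q_H = 271/6.

45.17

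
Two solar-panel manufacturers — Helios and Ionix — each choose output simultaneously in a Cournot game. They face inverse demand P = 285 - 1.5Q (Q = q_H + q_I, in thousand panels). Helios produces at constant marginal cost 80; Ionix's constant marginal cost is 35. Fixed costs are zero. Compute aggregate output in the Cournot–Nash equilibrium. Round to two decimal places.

Helios's profit: π_H = (285 - 1.5Q)q_H - (80q_H). Setting ∂π_H/∂q_H = 0: 205 - 3q_H - (3/2)(q_I) = 0.
Ionix's profit: π_I = (285 - 1.5Q)q_I - (35q_I). Setting ∂π_I/∂q_I = 0: 250 - 3q_I - (3/2)(q_H) = 0.
Rearranging gives the reaction functions q_H = (205 - (3/2)q_I)/3 and q_I = (250 - (3/2)q_H)/3.
Substituting one into the other gives q_H = 320/9 and q_I = 590/9.
Total output Q = 320/9 + 590/9 = 910/9.

101.11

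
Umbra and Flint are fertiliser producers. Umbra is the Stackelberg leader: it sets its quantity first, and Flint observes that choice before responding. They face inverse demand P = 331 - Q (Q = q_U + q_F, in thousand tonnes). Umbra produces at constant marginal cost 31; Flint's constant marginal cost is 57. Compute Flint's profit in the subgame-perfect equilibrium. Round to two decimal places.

3080.25

Solve by backward induction. Given q_U, the follower Flint maximises π_F = (331 - q_U - q_F)q_F - 57q_F.
Follower FOC: 274 - q_U - 2q_F = 0, so q_F(q_U) = (274 - q_U)/2.
The leader anticipates this reaction. Substituting into P = 331 - Q gives P = 194 - (1/2)q_U, so π_U = (194 - (1/2)q_U)q_U - 31q_U.
Leader FOC: 163 - q_U = 0, so q_U = 163.
Then q_F = (274 - 163)/2 = 111/2.
Price P = 331 - 437/2 = 225/2.
Flint's profit: (225/2 - 57)·(111/2) = 3080.2500.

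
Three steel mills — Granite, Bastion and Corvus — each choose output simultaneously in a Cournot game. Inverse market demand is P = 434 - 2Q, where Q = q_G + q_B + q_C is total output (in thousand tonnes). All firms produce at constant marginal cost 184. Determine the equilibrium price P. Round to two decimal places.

A representative firm's profit is π_i = q_i(434 - 2Q) - 184q_i.
First-order condition (treating rivals' output as given): 250 - 4q_i - 2·Σ_{j≠i} q_j = 0.
By symmetry each firm produces the same amount; substituting Σ_{j≠i} q_j = 2q_i yields q_i = 250/8 = 125/4.
Total output Q = 375/4, so price P = 434 - 2·(375/4) = 493/2.

246.50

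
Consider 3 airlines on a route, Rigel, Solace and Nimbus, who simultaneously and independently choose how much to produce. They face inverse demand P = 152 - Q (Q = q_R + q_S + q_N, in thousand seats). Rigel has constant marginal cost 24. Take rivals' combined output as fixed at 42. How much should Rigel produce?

With rivals' combined output fixed at 42, Rigel's profit is π_R = (152 - 42 - q_R)q_R - (24q_R) = (110 - q_R)q_R - (24q_R).
∂π_R/∂q_R = 86 - 2q_R = 0, so q_R = 43.

43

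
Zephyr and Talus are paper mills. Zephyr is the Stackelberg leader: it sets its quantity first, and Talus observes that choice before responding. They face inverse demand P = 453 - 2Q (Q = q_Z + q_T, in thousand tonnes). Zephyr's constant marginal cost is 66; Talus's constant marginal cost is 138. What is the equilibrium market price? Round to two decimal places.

180.75

Solve by backward induction. Given q_Z, the follower Talus maximises π_T = (453 - 2q_Z - 2q_T)q_T - 138q_T.
Follower FOC: 315 - 2q_Z - 4q_T = 0, so q_T(q_Z) = (315 - 2q_Z)/4.
Zephyr substitutes q_T(q_Z) into its own profit: π_Z = q_Z(453 - 2q_Z - (315 - 2q_Z)/2) - 66q_Z = (591/2 - q_Z)q_Z - 66q_Z.
Maximising: ∂π_Z/∂q_Z = 459/2 - 2q_Z = 0, giving q_Z = 459/4.
Then q_T = (315 - 2·(459/4))/4 = 171/8.
Total output Q = 1089/8, so price P = 453 - 2·(1089/8) = 723/4.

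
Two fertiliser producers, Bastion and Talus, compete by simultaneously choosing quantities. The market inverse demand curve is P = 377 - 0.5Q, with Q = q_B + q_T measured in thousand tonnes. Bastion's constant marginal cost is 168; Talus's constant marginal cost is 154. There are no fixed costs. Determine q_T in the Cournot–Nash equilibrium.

158

Bastion's profit: π_B = (377 - 0.5Q)q_B - (168q_B). Setting ∂π_B/∂q_B = 0: 209 - q_B - (1/2)(q_T) = 0.
Talus's first-order condition: 223 - q_T - (1/2)(q_B) = 0.
Best responses: q_B = (209 - (1/2)q_T), q_T = (223 - (1/2)q_B).
Substituting one into the other gives q_B = 130 and q_T = 158.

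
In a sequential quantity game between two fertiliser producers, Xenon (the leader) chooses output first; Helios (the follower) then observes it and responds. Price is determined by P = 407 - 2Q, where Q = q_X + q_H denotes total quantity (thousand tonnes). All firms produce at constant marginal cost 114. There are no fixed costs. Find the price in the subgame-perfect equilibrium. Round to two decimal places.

Solve by backward induction. Given q_X, the follower Helios maximises π_H = (407 - 2q_X - 2q_H)q_H - 114q_H.
∂π_H/∂q_H = 293 - 2q_X - 4q_H = 0 gives the reaction function q_H = (293 - 2q_X)/4.
Xenon substitutes q_H(q_X) into its own profit: π_X = q_X(407 - 2q_X - (293 - 2q_X)/2) - 114q_X = (521/2 - q_X)q_X - 114q_X.
Maximising: ∂π_X/∂q_X = 293/2 - 2q_X = 0, giving q_X = 293/4.
Then q_H = (293 - 2·(293/4))/4 = 293/8.
Total output Q = 879/8, so price P = 407 - 2·(879/8) = 749/4.

187.25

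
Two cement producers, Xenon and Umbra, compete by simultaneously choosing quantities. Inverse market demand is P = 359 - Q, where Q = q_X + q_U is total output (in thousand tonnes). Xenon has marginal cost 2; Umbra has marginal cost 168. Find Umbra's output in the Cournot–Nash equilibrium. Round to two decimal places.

8.33

Xenon's profit: π_X = (359 - Q)q_X - (2q_X). Setting ∂π_X/∂q_X = 0: 357 - 2q_X - (q_U) = 0.
Umbra's profit: π_U = (359 - Q)q_U - (168q_U). Setting ∂π_U/∂q_U = 0: 191 - 2q_U - (q_X) = 0.
Best responses: q_X = (357 - q_U)/2, q_U = (191 - q_X)/2.
Solving the pair: q_X = 523/3, q_U = 25/3.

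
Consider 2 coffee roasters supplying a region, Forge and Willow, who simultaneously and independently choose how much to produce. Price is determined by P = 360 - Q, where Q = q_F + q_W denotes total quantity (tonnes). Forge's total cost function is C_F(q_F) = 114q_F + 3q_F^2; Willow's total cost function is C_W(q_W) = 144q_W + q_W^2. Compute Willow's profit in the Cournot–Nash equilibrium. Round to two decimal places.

4570.91

Forge's profit: π_F = (360 - Q)q_F - (114q_F + 3q_F²). Setting ∂π_F/∂q_F = 0: 246 - 8q_F - (q_W) = 0.
Willow's profit: π_W = (360 - Q)q_W - (144q_W + q_W²). Setting ∂π_W/∂q_W = 0: 216 - 4q_W - (q_F) = 0.
So q_F = (246 - q_W)/8 and q_W = (216 - q_F)/4.
Substituting one into the other gives q_F = 768/31 and q_W = 1482/31.
Price P = 360 - 72.5806 = 287.4194.
Willow's profit: 287.4194·(1482/31) - 144·(1482/31) - (1482/31)² = 4570.9136.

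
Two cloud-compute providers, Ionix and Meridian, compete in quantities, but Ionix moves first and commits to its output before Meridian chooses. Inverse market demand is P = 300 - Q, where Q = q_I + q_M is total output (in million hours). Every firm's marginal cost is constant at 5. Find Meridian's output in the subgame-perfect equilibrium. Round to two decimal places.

The follower Meridian best-responds to any q_I: π_M = (300 - Q)q_M - 5q_M.
Follower FOC: 295 - q_I - 2q_M = 0, so q_M(q_I) = (295 - q_I)/2.
Ionix substitutes q_M(q_I) into its own profit: π_I = q_I(300 - q_I - (295 - q_I)/2) - 5q_I = (305/2 - (1/2)q_I)q_I - 5q_I.
Maximising: ∂π_I/∂q_I = 295/2 - q_I = 0, giving q_I = 295/2.
Then q_M = (295 - 295/2)/2 = 295/4.

73.75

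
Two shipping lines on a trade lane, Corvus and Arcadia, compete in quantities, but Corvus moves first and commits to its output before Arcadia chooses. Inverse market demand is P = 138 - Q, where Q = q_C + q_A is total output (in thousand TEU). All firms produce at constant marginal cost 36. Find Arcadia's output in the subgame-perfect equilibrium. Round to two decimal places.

Solve by backward induction. Given q_C, the follower Arcadia maximises π_A = (138 - q_C - q_A)q_A - 36q_A.
∂π_A/∂q_A = 102 - q_C - 2q_A = 0 gives the reaction function q_A = (102 - q_C)/2.
The leader anticipates this reaction. Substituting into P = 138 - Q gives P = 87 - (1/2)q_C, so π_C = (87 - (1/2)q_C)q_C - 36q_C.
Leader FOC: 51 - q_C = 0, so q_C = 51.
Then q_A = (102 - 51)/2 = 51/2.

25.50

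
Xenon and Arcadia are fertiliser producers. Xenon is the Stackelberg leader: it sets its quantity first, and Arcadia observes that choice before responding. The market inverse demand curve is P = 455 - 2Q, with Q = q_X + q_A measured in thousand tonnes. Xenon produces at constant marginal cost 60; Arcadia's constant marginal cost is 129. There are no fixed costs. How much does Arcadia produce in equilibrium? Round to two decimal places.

The follower Arcadia best-responds to any q_X: π_A = (455 - 2Q)q_A - 129q_A.
Follower FOC: 326 - 2q_X - 4q_A = 0, so q_A(q_X) = (326 - 2q_X)/4.
Xenon substitutes q_A(q_X) into its own profit: π_X = q_X(455 - 2q_X - (326 - 2q_X)/2) - 60q_X = (292 - q_X)q_X - 60q_X.
Maximising: ∂π_X/∂q_X = 232 - 2q_X = 0, giving q_X = 116.
Then q_A = (326 - 2·116)/4 = 47/2.

23.50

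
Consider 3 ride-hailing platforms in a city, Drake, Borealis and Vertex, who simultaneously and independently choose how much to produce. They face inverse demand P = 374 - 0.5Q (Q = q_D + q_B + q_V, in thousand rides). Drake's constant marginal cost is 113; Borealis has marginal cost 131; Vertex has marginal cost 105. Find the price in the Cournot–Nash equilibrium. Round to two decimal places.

180.75

Drake's profit: π_D = (374 - 0.5Q)q_D - (113q_D). Setting ∂π_D/∂q_D = 0: 261 - q_D - (1/2)(q_B + q_V) = 0.
Borealis's profit: π_B = (374 - 0.5Q)q_B - (131q_B). Setting ∂π_B/∂q_B = 0: 243 - q_B - (1/2)(q_D + q_V) = 0.
Vertex's profit: π_V = (374 - 0.5Q)q_V - (105q_V). Setting ∂π_V/∂q_V = 0: 269 - q_V - (1/2)(q_D + q_B) = 0.
Summing all 3 equations gives 773 − 2Q = 0, hence Q = 773/2.
Back-substituting: q_D = (261 − 773/4)/(1/2) = 271/2, q_B = (243 − 773/4)/(1/2) = 199/2, q_V = (269 − 773/4)/(1/2) = 303/2.
Total output Q = 773/2, so price P = 374 - (1/2)·(773/2) = 723/4.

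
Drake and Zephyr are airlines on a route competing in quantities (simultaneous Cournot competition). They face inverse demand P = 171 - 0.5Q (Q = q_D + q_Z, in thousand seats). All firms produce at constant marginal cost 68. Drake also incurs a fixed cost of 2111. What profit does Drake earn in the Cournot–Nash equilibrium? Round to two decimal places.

A representative firm's profit is π_i = q_i(171 - 0.5Q) - 68q_i.
First-order condition (treating rivals' output as given): 103 - q_i - (1/2)q_j = 0.
By symmetry each firm produces the same amount; substituting q_j = q_i yields q_i = 103/(3/2) = 206/3.
Price P = 171 - (1/2)·(412/3) = 307/3.
Drake's profit: (307/3 - 68)·(206/3) - 2111 = 246.5556.

246.56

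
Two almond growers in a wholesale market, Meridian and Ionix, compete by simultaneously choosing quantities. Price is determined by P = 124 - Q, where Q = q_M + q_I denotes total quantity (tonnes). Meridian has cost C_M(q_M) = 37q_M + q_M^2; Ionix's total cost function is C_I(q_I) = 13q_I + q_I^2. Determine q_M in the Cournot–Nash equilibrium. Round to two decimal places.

Meridian's profit: π_M = (124 - Q)q_M - (37q_M + q_M²). Setting ∂π_M/∂q_M = 0: 87 - 4q_M - (q_I) = 0.
Ionix's first-order condition: 111 - 4q_I - (q_M) = 0.
Best responses: q_M = (87 - q_I)/4, q_I = (111 - q_M)/4.
Substituting one into the other gives q_M = 79/5 and q_I = 119/5.

15.80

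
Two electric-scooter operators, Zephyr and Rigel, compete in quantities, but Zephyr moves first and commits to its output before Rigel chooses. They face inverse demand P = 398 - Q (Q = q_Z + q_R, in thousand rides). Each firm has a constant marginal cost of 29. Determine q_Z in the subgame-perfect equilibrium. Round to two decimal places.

Solve by backward induction. Given q_Z, the follower Rigel maximises π_R = (398 - q_Z - q_R)q_R - 29q_R.
∂π_R/∂q_R = 369 - q_Z - 2q_R = 0 gives the reaction function q_R = (369 - q_Z)/2.
The leader anticipates this reaction. Substituting into P = 398 - Q gives P = 427/2 - (1/2)q_Z, so π_Z = (427/2 - (1/2)q_Z)q_Z - 29q_Z.
Leader FOC: 369/2 - q_Z = 0, so q_Z = 369/2.
Then q_R = (369 - 369/2)/2 = 369/4.

184.50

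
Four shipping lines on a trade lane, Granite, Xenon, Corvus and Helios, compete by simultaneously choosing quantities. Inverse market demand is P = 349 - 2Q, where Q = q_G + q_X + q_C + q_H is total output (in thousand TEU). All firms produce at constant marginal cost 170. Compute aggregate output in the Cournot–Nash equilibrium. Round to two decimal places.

A representative firm's profit is π_i = q_i(349 - 2Q) - 170q_i.
First-order condition (treating rivals' output as given): 179 - 4q_i - 2·Σ_{j≠i} q_j = 0.
By symmetry each firm produces the same amount; substituting Σ_{j≠i} q_j = 3q_i yields q_i = 179/10.
Total output Q = 179/10 + 179/10 + 179/10 + 179/10 = 358/5.

71.60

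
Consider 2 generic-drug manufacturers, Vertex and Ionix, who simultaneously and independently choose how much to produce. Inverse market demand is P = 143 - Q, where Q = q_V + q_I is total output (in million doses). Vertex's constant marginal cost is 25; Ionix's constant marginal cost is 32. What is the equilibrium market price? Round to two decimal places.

66.67

Vertex's profit: π_V = (143 - Q)q_V - (25q_V). Setting ∂π_V/∂q_V = 0: 118 - 2q_V - (q_I) = 0.
Ionix's first-order condition: 111 - 2q_I - (q_V) = 0.
Best responses: q_V = (118 - q_I)/2, q_I = (111 - q_V)/2.
Substituting one into the other gives q_V = 125/3 and q_I = 104/3.
Total output Q = 229/3, so price P = 143 - 229/3 = 200/3.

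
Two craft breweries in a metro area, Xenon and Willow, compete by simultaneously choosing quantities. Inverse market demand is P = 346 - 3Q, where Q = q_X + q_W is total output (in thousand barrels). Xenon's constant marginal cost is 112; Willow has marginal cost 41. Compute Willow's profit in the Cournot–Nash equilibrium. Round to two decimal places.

5236.15

Xenon's profit: π_X = (346 - 3Q)q_X - (112q_X). Setting ∂π_X/∂q_X = 0: 234 - 6q_X - 3(q_W) = 0.
Willow's profit: π_W = (346 - 3Q)q_W - (41q_W). Setting ∂π_W/∂q_W = 0: 305 - 6q_W - 3(q_X) = 0.
Best responses: q_X = (234 - 3q_W)/6, q_W = (305 - 3q_X)/6.
Substituting one into the other gives q_X = 163/9 and q_W = 376/9.
Price P = 346 - 3·(539/9) = 499/3.
Willow's profit: (499/3 - 41)·(376/9) = 5236.1481.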